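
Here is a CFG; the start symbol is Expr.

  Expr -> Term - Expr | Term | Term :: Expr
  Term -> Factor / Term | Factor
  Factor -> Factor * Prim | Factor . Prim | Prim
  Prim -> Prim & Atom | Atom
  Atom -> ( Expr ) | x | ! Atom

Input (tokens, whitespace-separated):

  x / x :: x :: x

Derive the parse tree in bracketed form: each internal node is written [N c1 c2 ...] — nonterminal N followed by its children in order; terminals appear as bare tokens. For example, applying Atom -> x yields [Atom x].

[Expr [Term [Factor [Prim [Atom x]]] / [Term [Factor [Prim [Atom x]]]]] :: [Expr [Term [Factor [Prim [Atom x]]]] :: [Expr [Term [Factor [Prim [Atom x]]]]]]]

Expr
Term :: Expr
Factor / Term :: Expr
Prim / Term :: Expr
Atom / Term :: Expr
x / Term :: Expr
x / Factor :: Expr
x / Prim :: Expr
x / Atom :: Expr
x / x :: Expr
x / x :: Term :: Expr
x / x :: Factor :: Expr
x / x :: Prim :: Expr
x / x :: Atom :: Expr
x / x :: x :: Expr
x / x :: x :: Term
x / x :: x :: Factor
x / x :: x :: Prim
x / x :: x :: Atom
x / x :: x :: x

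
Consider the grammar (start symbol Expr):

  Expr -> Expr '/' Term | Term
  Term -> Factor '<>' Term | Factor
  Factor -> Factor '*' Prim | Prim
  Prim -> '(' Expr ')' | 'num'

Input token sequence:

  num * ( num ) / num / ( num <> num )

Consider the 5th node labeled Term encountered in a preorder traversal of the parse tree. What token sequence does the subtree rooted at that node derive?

[Expr [Expr [Expr [Term [Factor [Factor [Prim num]] * [Prim ( [Expr [Term [Factor [Prim num]]]] )]]]] / [Term [Factor [Prim num]]]] / [Term [Factor [Prim ( [Expr [Term [Factor [Prim num]] <> [Term [Factor [Prim num]]]]] )]]]]

num <> num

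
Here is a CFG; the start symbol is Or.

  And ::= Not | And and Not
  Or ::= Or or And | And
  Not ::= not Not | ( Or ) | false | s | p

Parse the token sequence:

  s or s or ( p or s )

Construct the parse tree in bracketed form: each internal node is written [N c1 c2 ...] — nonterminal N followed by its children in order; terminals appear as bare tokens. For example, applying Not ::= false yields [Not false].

Or
Or or And
Or or And or And
And or And or And
Not or And or And
s or And or And
s or Not or And
s or s or And
s or s or Not
s or s or ( Or )
s or s or ( Or or And )
s or s or ( And or And )
s or s or ( Not or And )
s or s or ( p or And )
s or s or ( p or Not )
s or s or ( p or s )

[Or [Or [Or [And [Not s]]] or [And [Not s]]] or [And [Not ( [Or [Or [And [Not p]]] or [And [Not s]]] )]]]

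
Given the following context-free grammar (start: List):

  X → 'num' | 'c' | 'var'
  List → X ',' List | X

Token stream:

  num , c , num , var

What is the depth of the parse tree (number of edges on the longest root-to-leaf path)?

5

[List [X num] , [List [X c] , [List [X num] , [List [X var]]]]]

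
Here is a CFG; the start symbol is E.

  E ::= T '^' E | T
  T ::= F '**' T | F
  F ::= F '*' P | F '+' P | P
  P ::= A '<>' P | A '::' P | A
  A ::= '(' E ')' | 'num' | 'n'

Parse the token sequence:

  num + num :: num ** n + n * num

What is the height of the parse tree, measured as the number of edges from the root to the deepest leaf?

8

[E [T [F [F [P [A num]]] + [P [A num] :: [P [A num]]]] ** [T [F [F [F [P [A n]]] + [P [A n]]] * [P [A num]]]]]]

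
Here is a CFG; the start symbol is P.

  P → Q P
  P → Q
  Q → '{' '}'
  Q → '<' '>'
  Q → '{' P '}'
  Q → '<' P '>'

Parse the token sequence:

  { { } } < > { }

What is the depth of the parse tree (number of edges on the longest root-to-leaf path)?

[P [Q { [P [Q { }]] }] [P [Q < >] [P [Q { }]]]]

4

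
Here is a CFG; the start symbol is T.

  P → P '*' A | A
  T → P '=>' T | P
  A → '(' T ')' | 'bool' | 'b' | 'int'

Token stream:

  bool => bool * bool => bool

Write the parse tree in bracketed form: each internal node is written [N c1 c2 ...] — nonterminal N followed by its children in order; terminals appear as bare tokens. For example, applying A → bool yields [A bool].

[T [P [A bool]] => [T [P [P [A bool]] * [A bool]] => [T [P [A bool]]]]]

T
P => T
A => T
bool => T
bool => P => T
bool => P * A => T
bool => A * A => T
bool => bool * A => T
bool => bool * bool => T
bool => bool * bool => P
bool => bool * bool => A
bool => bool * bool => bool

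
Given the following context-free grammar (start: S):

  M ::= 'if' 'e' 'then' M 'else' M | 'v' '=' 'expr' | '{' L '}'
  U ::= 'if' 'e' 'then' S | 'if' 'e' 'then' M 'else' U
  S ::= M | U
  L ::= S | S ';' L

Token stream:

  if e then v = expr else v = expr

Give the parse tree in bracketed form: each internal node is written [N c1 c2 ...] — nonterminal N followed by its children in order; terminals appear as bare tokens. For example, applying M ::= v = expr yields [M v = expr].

[S [M if e then [M v = expr] else [M v = expr]]]

S
M
if e then M else M
if e then v = expr else M
if e then v = expr else v = expr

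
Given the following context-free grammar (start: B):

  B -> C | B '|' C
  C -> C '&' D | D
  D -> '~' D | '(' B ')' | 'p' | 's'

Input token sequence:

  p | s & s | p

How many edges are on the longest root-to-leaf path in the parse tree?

[B [B [B [C [D p]]] | [C [C [D s]] & [D s]]] | [C [D p]]]

5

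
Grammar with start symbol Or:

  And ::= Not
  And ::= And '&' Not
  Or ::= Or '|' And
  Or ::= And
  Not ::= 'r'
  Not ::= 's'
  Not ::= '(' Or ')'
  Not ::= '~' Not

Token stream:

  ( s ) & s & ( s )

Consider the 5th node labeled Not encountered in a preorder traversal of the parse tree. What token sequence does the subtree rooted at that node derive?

s

[Or [And [And [And [Not ( [Or [And [Not s]]] )]] & [Not s]] & [Not ( [Or [And [Not s]]] )]]]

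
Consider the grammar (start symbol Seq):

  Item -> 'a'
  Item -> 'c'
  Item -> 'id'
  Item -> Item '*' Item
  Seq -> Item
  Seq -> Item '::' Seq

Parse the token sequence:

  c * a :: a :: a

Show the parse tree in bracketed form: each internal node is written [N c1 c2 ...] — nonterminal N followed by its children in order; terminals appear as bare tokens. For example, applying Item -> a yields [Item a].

Seq
Item :: Seq
Item * Item :: Seq
c * Item :: Seq
c * a :: Seq
c * a :: Item :: Seq
c * a :: a :: Seq
c * a :: a :: Item
c * a :: a :: a

[Seq [Item [Item c] * [Item a]] :: [Seq [Item a] :: [Seq [Item a]]]]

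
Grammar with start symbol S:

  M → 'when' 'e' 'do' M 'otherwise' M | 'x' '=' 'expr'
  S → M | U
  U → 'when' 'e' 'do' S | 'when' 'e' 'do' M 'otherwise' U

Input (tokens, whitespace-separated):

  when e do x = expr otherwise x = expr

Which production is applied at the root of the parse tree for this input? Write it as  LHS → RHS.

S → M

[S [M when e do [M x = expr] otherwise [M x = expr]]]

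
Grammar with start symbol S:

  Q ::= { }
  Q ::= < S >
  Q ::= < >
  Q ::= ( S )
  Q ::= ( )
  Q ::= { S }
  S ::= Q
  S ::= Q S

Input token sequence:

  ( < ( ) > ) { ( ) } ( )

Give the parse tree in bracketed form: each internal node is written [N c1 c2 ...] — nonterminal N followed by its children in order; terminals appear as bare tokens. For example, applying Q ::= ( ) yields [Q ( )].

S
Q S
( S ) S
( Q ) S
( < S > ) S
( < Q > ) S
( < ( ) > ) S
( < ( ) > ) Q S
( < ( ) > ) { S } S
( < ( ) > ) { Q } S
( < ( ) > ) { ( ) } S
( < ( ) > ) { ( ) } Q
( < ( ) > ) { ( ) } ( )

[S [Q ( [S [Q < [S [Q ( )]] >]] )] [S [Q { [S [Q ( )]] }] [S [Q ( )]]]]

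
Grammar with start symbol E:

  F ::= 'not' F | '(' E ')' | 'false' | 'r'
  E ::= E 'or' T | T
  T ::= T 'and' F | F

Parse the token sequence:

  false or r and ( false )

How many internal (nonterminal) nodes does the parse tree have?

[E [E [T [F false]]] or [T [T [F r]] and [F ( [E [T [F false]]] )]]]

11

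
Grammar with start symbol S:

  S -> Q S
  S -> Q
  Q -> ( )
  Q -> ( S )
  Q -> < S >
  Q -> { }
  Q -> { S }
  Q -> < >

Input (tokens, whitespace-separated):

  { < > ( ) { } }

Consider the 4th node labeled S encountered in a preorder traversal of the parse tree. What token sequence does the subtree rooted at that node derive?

{ }

[S [Q { [S [Q < >] [S [Q ( )] [S [Q { }]]]] }]]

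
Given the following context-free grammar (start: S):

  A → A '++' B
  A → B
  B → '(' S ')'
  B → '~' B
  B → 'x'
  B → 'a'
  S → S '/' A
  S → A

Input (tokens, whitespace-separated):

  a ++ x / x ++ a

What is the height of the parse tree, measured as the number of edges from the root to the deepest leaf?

5

[S [S [A [A [B a]] ++ [B x]]] / [A [A [B x]] ++ [B a]]]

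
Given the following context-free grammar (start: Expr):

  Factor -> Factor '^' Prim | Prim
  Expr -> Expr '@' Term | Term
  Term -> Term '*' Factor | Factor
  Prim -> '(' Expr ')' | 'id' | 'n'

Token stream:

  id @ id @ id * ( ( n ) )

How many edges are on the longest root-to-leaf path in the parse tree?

[Expr [Expr [Expr [Term [Factor [Prim id]]]] @ [Term [Factor [Prim id]]]] @ [Term [Term [Factor [Prim id]]] * [Factor [Prim ( [Expr [Term [Factor [Prim ( [Expr [Term [Factor [Prim n]]]] )]]]] )]]]]

12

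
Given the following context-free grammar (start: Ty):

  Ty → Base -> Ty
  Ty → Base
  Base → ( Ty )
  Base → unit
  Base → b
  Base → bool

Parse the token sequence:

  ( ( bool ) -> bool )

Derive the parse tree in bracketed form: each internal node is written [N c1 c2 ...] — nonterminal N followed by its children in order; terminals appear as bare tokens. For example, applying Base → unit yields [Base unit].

Ty
Base
( Ty )
( Base -> Ty )
( ( Ty ) -> Ty )
( ( Base ) -> Ty )
( ( bool ) -> Ty )
( ( bool ) -> Base )
( ( bool ) -> bool )

[Ty [Base ( [Ty [Base ( [Ty [Base bool]] )] -> [Ty [Base bool]]] )]]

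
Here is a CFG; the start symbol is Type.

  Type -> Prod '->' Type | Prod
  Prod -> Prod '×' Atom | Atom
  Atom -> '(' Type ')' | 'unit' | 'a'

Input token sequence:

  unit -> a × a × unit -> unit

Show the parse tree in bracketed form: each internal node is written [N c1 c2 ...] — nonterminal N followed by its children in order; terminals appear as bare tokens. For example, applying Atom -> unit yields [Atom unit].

Type
Prod -> Type
Atom -> Type
unit -> Type
unit -> Prod -> Type
unit -> Prod × Atom -> Type
unit -> Prod × Atom × Atom -> Type
unit -> Atom × Atom × Atom -> Type
unit -> a × Atom × Atom -> Type
unit -> a × a × Atom -> Type
unit -> a × a × unit -> Type
unit -> a × a × unit -> Prod
unit -> a × a × unit -> Atom
unit -> a × a × unit -> unit

[Type [Prod [Atom unit]] -> [Type [Prod [Prod [Prod [Atom a]] × [Atom a]] × [Atom unit]] -> [Type [Prod [Atom unit]]]]]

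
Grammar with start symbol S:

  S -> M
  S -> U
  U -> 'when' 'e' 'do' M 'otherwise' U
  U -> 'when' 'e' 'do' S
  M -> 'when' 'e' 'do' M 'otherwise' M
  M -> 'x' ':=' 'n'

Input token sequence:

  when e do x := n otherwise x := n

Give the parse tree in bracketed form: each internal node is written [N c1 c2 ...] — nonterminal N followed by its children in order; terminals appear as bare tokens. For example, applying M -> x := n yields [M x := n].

[S [M when e do [M x := n] otherwise [M x := n]]]

S
M
when e do M otherwise M
when e do x := n otherwise M
when e do x := n otherwise x := n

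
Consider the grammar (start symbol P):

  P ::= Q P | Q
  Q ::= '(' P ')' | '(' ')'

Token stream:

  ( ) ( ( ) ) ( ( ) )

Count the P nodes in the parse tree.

[P [Q ( )] [P [Q ( [P [Q ( )]] )] [P [Q ( [P [Q ( )]] )]]]]

5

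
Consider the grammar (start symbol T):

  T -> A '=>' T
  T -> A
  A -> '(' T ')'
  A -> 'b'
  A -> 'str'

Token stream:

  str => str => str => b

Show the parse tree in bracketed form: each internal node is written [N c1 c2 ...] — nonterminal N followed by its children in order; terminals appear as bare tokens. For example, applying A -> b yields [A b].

T
A => T
str => T
str => A => T
str => str => T
str => str => A => T
str => str => str => T
str => str => str => A
str => str => str => b

[T [A str] => [T [A str] => [T [A str] => [T [A b]]]]]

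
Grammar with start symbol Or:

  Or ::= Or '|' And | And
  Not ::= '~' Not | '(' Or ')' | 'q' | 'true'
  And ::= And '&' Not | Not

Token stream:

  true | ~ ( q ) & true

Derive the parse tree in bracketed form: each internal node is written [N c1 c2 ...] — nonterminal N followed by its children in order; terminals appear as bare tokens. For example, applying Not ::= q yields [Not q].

Or
Or | And
And | And
Not | And
true | And
true | And & Not
true | Not & Not
true | ~ Not & Not
true | ~ ( Or ) & Not
true | ~ ( And ) & Not
true | ~ ( Not ) & Not
true | ~ ( q ) & Not
true | ~ ( q ) & true

[Or [Or [And [Not true]]] | [And [And [Not ~ [Not ( [Or [And [Not q]]] )]]] & [Not true]]]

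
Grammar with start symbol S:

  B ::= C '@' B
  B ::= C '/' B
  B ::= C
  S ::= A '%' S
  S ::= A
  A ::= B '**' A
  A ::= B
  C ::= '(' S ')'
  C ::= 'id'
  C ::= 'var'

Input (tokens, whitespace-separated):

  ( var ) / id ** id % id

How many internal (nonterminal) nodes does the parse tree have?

[S [A [B [C ( [S [A [B [C var]]]] )] / [B [C id]]] ** [A [B [C id]]]] % [S [A [B [C id]]]]]

17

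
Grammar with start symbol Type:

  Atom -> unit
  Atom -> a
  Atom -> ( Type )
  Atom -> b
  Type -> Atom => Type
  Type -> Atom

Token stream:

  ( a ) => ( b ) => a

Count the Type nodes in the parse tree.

[Type [Atom ( [Type [Atom a]] )] => [Type [Atom ( [Type [Atom b]] )] => [Type [Atom a]]]]

5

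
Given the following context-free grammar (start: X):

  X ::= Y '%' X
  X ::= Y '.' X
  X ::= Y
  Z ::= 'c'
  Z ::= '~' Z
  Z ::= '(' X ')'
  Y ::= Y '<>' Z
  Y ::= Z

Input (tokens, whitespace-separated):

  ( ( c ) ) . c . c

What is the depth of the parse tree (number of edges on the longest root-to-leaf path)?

[X [Y [Z ( [X [Y [Z ( [X [Y [Z c]]] )]]] )]] . [X [Y [Z c]] . [X [Y [Z c]]]]]

9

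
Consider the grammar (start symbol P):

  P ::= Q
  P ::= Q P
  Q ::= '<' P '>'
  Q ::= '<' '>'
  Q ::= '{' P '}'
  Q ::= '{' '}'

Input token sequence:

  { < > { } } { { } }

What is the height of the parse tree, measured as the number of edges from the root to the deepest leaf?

5

[P [Q { [P [Q < >] [P [Q { }]]] }] [P [Q { [P [Q { }]] }]]]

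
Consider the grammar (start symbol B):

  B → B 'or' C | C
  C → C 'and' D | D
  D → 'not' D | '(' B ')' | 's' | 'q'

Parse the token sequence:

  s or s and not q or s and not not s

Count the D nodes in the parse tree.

[B [B [B [C [D s]]] or [C [C [D s]] and [D not [D q]]]] or [C [C [D s]] and [D not [D not [D s]]]]]

8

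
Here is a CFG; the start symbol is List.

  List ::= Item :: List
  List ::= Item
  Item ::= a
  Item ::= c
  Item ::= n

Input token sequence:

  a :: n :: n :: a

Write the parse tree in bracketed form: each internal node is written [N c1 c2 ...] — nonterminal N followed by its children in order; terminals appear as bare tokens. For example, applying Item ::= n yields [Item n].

List
Item :: List
a :: List
a :: Item :: List
a :: n :: List
a :: n :: Item :: List
a :: n :: n :: List
a :: n :: n :: Item
a :: n :: n :: a

[List [Item a] :: [List [Item n] :: [List [Item n] :: [List [Item a]]]]]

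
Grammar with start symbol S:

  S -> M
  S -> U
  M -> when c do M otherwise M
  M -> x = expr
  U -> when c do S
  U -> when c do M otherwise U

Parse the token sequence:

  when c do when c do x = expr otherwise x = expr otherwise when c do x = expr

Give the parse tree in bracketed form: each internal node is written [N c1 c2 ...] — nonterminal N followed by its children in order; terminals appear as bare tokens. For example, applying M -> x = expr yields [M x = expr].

[S [U when c do [M when c do [M x = expr] otherwise [M x = expr]] otherwise [U when c do [S [M x = expr]]]]]

S
U
when c do M otherwise U
when c do when c do M otherwise M otherwise U
when c do when c do x = expr otherwise M otherwise U
when c do when c do x = expr otherwise x = expr otherwise U
when c do when c do x = expr otherwise x = expr otherwise when c do S
when c do when c do x = expr otherwise x = expr otherwise when c do M
when c do when c do x = expr otherwise x = expr otherwise when c do x = expr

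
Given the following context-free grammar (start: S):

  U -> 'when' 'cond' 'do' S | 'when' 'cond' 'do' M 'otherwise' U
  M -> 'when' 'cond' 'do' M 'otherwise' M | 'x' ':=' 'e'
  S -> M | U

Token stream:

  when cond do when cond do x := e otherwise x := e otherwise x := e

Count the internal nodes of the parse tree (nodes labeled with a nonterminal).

6

[S [M when cond do [M when cond do [M x := e] otherwise [M x := e]] otherwise [M x := e]]]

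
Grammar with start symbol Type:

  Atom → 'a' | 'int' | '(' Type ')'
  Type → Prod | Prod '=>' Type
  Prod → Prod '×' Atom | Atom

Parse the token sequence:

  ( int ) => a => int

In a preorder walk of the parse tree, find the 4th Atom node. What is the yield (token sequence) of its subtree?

[Type [Prod [Atom ( [Type [Prod [Atom int]]] )]] => [Type [Prod [Atom a]] => [Type [Prod [Atom int]]]]]

int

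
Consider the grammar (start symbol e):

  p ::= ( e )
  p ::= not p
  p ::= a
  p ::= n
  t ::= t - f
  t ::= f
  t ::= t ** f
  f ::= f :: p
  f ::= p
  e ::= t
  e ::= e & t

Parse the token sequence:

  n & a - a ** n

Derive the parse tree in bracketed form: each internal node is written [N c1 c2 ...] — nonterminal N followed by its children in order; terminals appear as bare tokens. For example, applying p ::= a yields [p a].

e
e & t
t & t
f & t
p & t
n & t
n & t ** f
n & t - f ** f
n & f - f ** f
n & p - f ** f
n & a - f ** f
n & a - p ** f
n & a - a ** f
n & a - a ** p
n & a - a ** n

[e [e [t [f [p n]]]] & [t [t [t [f [p a]]] - [f [p a]]] ** [f [p n]]]]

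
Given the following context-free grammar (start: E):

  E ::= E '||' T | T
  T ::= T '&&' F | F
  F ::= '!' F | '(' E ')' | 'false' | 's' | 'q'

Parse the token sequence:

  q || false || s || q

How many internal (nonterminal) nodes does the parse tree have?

[E [E [E [E [T [F q]]] || [T [F false]]] || [T [F s]]] || [T [F q]]]

12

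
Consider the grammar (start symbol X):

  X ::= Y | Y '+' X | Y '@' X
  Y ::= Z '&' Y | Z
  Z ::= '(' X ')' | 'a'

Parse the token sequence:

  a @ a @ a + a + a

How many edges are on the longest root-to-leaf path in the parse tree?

[X [Y [Z a]] @ [X [Y [Z a]] @ [X [Y [Z a]] + [X [Y [Z a]] + [X [Y [Z a]]]]]]]

7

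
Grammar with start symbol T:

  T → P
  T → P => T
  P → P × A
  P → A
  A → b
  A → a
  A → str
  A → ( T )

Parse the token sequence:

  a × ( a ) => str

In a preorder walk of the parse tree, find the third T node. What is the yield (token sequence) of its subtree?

[T [P [P [A a]] × [A ( [T [P [A a]]] )]] => [T [P [A str]]]]

str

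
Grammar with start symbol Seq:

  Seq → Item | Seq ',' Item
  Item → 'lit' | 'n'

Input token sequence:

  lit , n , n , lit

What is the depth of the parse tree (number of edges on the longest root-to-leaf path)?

[Seq [Seq [Seq [Seq [Item lit]] , [Item n]] , [Item n]] , [Item lit]]

5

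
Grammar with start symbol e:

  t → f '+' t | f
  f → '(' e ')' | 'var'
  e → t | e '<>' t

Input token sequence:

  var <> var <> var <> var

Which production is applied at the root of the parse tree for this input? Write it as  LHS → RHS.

e → e '<>' t

[e [e [e [e [t [f var]]] <> [t [f var]]] <> [t [f var]]] <> [t [f var]]]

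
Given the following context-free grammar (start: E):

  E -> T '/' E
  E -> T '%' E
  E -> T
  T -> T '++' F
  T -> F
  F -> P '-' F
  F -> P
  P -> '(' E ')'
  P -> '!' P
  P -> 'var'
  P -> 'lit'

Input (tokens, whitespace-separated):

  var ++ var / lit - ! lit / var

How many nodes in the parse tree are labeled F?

5

[E [T [T [F [P var]]] ++ [F [P var]]] / [E [T [F [P lit] - [F [P ! [P lit]]]]] / [E [T [F [P var]]]]]]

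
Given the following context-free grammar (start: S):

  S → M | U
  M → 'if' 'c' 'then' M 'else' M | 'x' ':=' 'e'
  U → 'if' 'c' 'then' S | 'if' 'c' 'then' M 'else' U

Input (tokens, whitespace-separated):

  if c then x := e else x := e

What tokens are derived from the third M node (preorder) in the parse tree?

[S [M if c then [M x := e] else [M x := e]]]

x := e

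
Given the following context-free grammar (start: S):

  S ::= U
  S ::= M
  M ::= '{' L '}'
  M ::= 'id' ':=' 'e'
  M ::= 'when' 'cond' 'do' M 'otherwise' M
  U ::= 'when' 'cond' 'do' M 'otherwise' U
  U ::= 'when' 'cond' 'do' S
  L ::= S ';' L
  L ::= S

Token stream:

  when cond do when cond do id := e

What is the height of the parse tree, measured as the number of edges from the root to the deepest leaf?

6

[S [U when cond do [S [U when cond do [S [M id := e]]]]]]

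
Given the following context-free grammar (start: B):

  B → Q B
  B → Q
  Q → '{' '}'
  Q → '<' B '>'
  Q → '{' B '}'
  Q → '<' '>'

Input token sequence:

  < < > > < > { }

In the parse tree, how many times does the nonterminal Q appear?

4

[B [Q < [B [Q < >]] >] [B [Q < >] [B [Q { }]]]]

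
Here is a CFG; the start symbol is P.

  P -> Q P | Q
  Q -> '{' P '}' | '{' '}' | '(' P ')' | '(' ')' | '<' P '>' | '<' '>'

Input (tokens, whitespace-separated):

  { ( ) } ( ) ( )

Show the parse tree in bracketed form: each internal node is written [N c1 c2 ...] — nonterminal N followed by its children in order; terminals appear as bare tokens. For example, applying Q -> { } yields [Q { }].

P
Q P
{ P } P
{ Q } P
{ ( ) } P
{ ( ) } Q P
{ ( ) } ( ) P
{ ( ) } ( ) Q
{ ( ) } ( ) ( )

[P [Q { [P [Q ( )]] }] [P [Q ( )] [P [Q ( )]]]]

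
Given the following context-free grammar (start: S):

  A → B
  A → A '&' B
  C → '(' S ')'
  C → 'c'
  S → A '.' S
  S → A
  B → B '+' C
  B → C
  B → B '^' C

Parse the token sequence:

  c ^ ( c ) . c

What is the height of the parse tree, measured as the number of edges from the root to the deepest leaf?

[S [A [B [B [C c]] ^ [C ( [S [A [B [C c]]]] )]]] . [S [A [B [C c]]]]]

8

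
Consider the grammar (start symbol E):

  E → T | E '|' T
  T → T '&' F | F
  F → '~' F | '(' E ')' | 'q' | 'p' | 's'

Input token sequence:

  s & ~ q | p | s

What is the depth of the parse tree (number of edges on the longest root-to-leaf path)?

[E [E [E [T [T [F s]] & [F ~ [F q]]]] | [T [F p]]] | [T [F s]]]

6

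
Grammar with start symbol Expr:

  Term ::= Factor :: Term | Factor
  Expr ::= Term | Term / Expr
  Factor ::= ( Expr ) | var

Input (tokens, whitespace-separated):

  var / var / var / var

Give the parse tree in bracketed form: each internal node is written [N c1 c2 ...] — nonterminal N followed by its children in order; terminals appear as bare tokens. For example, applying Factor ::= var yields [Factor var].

Expr
Term / Expr
Factor / Expr
var / Expr
var / Term / Expr
var / Factor / Expr
var / var / Expr
var / var / Term / Expr
var / var / Factor / Expr
var / var / var / Expr
var / var / var / Term
var / var / var / Factor
var / var / var / var

[Expr [Term [Factor var]] / [Expr [Term [Factor var]] / [Expr [Term [Factor var]] / [Expr [Term [Factor var]]]]]]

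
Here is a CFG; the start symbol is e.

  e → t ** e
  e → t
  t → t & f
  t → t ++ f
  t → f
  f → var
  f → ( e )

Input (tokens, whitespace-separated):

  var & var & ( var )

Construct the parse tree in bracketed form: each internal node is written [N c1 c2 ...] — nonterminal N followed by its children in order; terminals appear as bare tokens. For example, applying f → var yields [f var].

e
t
t & f
t & f & f
f & f & f
var & f & f
var & var & f
var & var & ( e )
var & var & ( t )
var & var & ( f )
var & var & ( var )

[e [t [t [t [f var]] & [f var]] & [f ( [e [t [f var]]] )]]]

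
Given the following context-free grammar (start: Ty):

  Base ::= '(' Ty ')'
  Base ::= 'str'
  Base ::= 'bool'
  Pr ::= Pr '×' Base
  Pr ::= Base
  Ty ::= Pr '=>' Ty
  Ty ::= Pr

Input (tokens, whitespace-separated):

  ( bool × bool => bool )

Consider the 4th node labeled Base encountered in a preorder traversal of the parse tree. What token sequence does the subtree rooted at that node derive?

[Ty [Pr [Base ( [Ty [Pr [Pr [Base bool]] × [Base bool]] => [Ty [Pr [Base bool]]]] )]]]

bool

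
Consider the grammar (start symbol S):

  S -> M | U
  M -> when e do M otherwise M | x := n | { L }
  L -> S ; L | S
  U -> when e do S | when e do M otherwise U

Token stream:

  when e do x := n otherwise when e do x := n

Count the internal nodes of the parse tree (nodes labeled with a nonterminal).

[S [U when e do [M x := n] otherwise [U when e do [S [M x := n]]]]]

6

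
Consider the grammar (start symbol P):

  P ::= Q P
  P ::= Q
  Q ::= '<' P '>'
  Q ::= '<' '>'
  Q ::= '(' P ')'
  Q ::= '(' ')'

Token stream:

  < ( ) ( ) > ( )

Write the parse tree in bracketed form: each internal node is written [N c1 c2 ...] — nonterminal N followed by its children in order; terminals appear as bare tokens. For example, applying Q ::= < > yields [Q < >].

[P [Q < [P [Q ( )] [P [Q ( )]]] >] [P [Q ( )]]]

P
Q P
< P > P
< Q P > P
< ( ) P > P
< ( ) Q > P
< ( ) ( ) > P
< ( ) ( ) > Q
< ( ) ( ) > ( )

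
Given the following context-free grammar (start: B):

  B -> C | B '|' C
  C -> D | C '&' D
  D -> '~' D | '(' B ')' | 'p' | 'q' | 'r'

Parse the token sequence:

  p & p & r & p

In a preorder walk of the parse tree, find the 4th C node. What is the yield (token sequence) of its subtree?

p

[B [C [C [C [C [D p]] & [D p]] & [D r]] & [D p]]]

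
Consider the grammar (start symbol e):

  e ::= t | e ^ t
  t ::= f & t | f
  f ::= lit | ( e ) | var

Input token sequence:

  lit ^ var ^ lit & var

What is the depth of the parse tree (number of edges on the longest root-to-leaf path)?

5

[e [e [e [t [f lit]]] ^ [t [f var]]] ^ [t [f lit] & [t [f var]]]]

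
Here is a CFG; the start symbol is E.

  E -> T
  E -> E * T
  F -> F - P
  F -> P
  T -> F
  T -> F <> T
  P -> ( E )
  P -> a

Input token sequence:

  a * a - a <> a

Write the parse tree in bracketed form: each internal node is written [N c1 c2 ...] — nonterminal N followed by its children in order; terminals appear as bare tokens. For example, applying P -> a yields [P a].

[E [E [T [F [P a]]]] * [T [F [F [P a]] - [P a]] <> [T [F [P a]]]]]

E
E * T
T * T
F * T
P * T
a * T
a * F <> T
a * F - P <> T
a * P - P <> T
a * a - P <> T
a * a - a <> T
a * a - a <> F
a * a - a <> P
a * a - a <> a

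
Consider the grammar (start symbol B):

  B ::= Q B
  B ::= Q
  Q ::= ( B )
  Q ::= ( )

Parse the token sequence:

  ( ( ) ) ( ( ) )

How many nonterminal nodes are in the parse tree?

8

[B [Q ( [B [Q ( )]] )] [B [Q ( [B [Q ( )]] )]]]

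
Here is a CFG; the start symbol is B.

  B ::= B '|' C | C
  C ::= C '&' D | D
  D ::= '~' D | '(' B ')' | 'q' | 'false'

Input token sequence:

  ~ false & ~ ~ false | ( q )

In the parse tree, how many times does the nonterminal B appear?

[B [B [C [C [D ~ [D false]]] & [D ~ [D ~ [D false]]]]] | [C [D ( [B [C [D q]]] )]]]

3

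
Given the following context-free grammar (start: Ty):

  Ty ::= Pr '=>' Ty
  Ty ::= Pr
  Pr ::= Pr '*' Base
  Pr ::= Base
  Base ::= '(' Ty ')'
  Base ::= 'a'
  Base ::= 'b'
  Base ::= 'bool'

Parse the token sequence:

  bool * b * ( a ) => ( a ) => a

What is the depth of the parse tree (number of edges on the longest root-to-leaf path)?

[Ty [Pr [Pr [Pr [Base bool]] * [Base b]] * [Base ( [Ty [Pr [Base a]]] )]] => [Ty [Pr [Base ( [Ty [Pr [Base a]]] )]] => [Ty [Pr [Base a]]]]]

7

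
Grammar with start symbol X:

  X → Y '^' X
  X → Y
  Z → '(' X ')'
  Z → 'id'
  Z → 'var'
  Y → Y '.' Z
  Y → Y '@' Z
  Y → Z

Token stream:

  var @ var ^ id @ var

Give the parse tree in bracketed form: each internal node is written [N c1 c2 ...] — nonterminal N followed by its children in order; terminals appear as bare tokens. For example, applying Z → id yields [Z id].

X
Y ^ X
Y @ Z ^ X
Z @ Z ^ X
var @ Z ^ X
var @ var ^ X
var @ var ^ Y
var @ var ^ Y @ Z
var @ var ^ Z @ Z
var @ var ^ id @ Z
var @ var ^ id @ var

[X [Y [Y [Z var]] @ [Z var]] ^ [X [Y [Y [Z id]] @ [Z var]]]]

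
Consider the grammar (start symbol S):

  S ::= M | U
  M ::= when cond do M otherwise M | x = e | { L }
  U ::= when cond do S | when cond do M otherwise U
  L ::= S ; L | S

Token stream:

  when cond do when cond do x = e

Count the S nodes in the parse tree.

3

[S [U when cond do [S [U when cond do [S [M x = e]]]]]]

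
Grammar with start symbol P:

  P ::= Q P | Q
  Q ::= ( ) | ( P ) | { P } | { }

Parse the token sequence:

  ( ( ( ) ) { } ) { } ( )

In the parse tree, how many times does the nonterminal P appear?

6

[P [Q ( [P [Q ( [P [Q ( )]] )] [P [Q { }]]] )] [P [Q { }] [P [Q ( )]]]]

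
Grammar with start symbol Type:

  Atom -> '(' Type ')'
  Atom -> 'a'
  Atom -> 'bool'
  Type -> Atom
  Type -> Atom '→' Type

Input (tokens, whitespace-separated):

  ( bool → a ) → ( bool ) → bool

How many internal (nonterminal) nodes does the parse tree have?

12

[Type [Atom ( [Type [Atom bool] → [Type [Atom a]]] )] → [Type [Atom ( [Type [Atom bool]] )] → [Type [Atom bool]]]]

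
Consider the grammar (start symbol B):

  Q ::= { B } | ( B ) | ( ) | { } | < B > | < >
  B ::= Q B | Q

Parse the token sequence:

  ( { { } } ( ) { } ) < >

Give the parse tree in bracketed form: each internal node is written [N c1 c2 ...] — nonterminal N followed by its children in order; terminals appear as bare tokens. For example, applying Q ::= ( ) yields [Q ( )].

B
Q B
( B ) B
( Q B ) B
( { B } B ) B
( { Q } B ) B
( { { } } B ) B
( { { } } Q B ) B
( { { } } ( ) B ) B
( { { } } ( ) Q ) B
( { { } } ( ) { } ) B
( { { } } ( ) { } ) Q
( { { } } ( ) { } ) < >

[B [Q ( [B [Q { [B [Q { }]] }] [B [Q ( )] [B [Q { }]]]] )] [B [Q < >]]]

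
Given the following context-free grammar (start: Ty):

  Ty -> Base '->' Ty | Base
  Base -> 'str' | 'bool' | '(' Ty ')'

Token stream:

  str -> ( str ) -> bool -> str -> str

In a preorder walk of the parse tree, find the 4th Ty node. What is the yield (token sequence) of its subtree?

bool -> str -> str

[Ty [Base str] -> [Ty [Base ( [Ty [Base str]] )] -> [Ty [Base bool] -> [Ty [Base str] -> [Ty [Base str]]]]]]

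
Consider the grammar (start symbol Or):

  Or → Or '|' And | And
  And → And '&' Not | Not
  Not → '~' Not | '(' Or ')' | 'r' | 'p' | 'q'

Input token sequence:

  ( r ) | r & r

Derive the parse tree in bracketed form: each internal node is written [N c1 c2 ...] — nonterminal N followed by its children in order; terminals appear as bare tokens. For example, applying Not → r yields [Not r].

[Or [Or [And [Not ( [Or [And [Not r]]] )]]] | [And [And [Not r]] & [Not r]]]

Or
Or | And
And | And
Not | And
( Or ) | And
( And ) | And
( Not ) | And
( r ) | And
( r ) | And & Not
( r ) | Not & Not
( r ) | r & Not
( r ) | r & r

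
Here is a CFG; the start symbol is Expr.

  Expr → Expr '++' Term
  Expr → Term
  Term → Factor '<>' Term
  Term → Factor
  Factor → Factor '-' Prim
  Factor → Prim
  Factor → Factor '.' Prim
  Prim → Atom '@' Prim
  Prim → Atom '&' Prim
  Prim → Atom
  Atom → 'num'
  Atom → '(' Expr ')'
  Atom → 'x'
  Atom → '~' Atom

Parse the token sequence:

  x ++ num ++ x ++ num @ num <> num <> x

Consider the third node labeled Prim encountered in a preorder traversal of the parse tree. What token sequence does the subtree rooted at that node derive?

x

[Expr [Expr [Expr [Expr [Term [Factor [Prim [Atom x]]]]] ++ [Term [Factor [Prim [Atom num]]]]] ++ [Term [Factor [Prim [Atom x]]]]] ++ [Term [Factor [Prim [Atom num] @ [Prim [Atom num]]]] <> [Term [Factor [Prim [Atom num]]] <> [Term [Factor [Prim [Atom x]]]]]]]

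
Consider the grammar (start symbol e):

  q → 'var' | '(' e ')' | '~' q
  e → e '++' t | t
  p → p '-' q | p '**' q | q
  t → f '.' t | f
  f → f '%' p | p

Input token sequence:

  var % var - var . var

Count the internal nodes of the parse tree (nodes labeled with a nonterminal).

[e [t [f [f [p [q var]]] % [p [p [q var]] - [q var]]] . [t [f [p [q var]]]]]]

14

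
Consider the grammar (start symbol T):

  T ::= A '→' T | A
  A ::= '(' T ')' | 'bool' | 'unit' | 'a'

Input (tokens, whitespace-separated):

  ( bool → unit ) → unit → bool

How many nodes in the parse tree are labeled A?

5

[T [A ( [T [A bool] → [T [A unit]]] )] → [T [A unit] → [T [A bool]]]]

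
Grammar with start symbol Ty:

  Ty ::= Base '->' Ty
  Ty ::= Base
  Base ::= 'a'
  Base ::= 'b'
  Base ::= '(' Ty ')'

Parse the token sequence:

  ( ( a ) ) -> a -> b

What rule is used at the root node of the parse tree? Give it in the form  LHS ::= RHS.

Ty ::= Base '->' Ty

[Ty [Base ( [Ty [Base ( [Ty [Base a]] )]] )] -> [Ty [Base a] -> [Ty [Base b]]]]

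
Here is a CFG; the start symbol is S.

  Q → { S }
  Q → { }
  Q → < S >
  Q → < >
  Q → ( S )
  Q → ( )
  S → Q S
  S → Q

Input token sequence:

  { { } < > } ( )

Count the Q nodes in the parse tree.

[S [Q { [S [Q { }] [S [Q < >]]] }] [S [Q ( )]]]

4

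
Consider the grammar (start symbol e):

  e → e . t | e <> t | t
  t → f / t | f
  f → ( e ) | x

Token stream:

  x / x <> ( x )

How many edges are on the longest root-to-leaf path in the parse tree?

6

[e [e [t [f x] / [t [f x]]]] <> [t [f ( [e [t [f x]]] )]]]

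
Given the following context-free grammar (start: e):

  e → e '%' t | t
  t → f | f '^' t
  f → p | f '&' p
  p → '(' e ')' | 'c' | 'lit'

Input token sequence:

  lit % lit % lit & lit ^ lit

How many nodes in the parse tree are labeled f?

[e [e [e [t [f [p lit]]]] % [t [f [p lit]]]] % [t [f [f [p lit]] & [p lit]] ^ [t [f [p lit]]]]]

5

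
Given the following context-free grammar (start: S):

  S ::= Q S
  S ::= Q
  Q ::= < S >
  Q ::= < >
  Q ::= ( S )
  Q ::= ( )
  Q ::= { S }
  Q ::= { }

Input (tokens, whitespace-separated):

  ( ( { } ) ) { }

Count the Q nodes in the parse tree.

4

[S [Q ( [S [Q ( [S [Q { }]] )]] )] [S [Q { }]]]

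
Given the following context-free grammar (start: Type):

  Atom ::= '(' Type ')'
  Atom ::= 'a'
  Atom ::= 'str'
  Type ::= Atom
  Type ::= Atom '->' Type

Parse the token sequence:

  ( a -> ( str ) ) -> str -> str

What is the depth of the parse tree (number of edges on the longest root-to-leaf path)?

[Type [Atom ( [Type [Atom a] -> [Type [Atom ( [Type [Atom str]] )]]] )] -> [Type [Atom str] -> [Type [Atom str]]]]

7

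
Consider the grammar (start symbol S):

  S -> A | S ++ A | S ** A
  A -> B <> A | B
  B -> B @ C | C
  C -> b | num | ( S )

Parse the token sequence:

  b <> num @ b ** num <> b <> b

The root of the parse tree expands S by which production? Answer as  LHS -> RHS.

S -> S ** A

[S [S [A [B [C b]] <> [A [B [B [C num]] @ [C b]]]]] ** [A [B [C num]] <> [A [B [C b]] <> [A [B [C b]]]]]]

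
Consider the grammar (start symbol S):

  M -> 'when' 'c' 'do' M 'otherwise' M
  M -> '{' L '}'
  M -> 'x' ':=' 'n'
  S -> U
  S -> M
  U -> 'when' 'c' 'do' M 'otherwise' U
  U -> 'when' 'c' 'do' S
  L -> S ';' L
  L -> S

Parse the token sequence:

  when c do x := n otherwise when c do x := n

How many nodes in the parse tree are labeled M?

2

[S [U when c do [M x := n] otherwise [U when c do [S [M x := n]]]]]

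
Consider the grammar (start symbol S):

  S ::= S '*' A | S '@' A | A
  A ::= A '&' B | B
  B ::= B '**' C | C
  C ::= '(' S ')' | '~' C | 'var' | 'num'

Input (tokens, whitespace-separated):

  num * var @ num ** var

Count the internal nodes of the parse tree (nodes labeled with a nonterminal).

[S [S [S [A [B [C num]]]] * [A [B [C var]]]] @ [A [B [B [C num]] ** [C var]]]]

14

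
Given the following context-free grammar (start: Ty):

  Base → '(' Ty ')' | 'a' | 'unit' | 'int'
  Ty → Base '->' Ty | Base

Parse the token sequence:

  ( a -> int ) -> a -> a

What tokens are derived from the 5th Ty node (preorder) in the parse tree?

a

[Ty [Base ( [Ty [Base a] -> [Ty [Base int]]] )] -> [Ty [Base a] -> [Ty [Base a]]]]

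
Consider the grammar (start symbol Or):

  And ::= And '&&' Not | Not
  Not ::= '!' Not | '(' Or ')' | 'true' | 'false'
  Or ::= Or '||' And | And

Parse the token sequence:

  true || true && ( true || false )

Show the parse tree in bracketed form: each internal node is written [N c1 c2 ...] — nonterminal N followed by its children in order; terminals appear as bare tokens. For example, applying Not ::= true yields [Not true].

[Or [Or [And [Not true]]] || [And [And [Not true]] && [Not ( [Or [Or [And [Not true]]] || [And [Not false]]] )]]]

Or
Or || And
And || And
Not || And
true || And
true || And && Not
true || Not && Not
true || true && Not
true || true && ( Or )
true || true && ( Or || And )
true || true && ( And || And )
true || true && ( Not || And )
true || true && ( true || And )
true || true && ( true || Not )
true || true && ( true || false )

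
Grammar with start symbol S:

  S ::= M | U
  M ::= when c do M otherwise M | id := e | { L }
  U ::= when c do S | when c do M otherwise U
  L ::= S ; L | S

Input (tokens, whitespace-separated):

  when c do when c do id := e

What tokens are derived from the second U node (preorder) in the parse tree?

when c do id := e

[S [U when c do [S [U when c do [S [M id := e]]]]]]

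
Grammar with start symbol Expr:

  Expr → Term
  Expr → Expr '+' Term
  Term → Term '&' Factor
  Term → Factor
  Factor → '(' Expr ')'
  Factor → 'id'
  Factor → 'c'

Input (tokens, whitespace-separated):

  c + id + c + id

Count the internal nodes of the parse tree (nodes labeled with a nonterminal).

12

[Expr [Expr [Expr [Expr [Term [Factor c]]] + [Term [Factor id]]] + [Term [Factor c]]] + [Term [Factor id]]]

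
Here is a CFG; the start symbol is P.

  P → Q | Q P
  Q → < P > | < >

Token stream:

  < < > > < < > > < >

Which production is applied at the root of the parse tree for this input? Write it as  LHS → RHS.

[P [Q < [P [Q < >]] >] [P [Q < [P [Q < >]] >] [P [Q < >]]]]

P → Q P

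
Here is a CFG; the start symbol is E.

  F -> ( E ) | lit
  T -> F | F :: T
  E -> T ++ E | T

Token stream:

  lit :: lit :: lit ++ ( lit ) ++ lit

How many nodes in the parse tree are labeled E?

[E [T [F lit] :: [T [F lit] :: [T [F lit]]]] ++ [E [T [F ( [E [T [F lit]]] )]] ++ [E [T [F lit]]]]]

4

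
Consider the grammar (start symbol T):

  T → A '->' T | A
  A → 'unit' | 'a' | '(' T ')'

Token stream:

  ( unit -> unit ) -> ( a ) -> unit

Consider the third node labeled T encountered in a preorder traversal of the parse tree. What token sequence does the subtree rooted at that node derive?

[T [A ( [T [A unit] -> [T [A unit]]] )] -> [T [A ( [T [A a]] )] -> [T [A unit]]]]

unit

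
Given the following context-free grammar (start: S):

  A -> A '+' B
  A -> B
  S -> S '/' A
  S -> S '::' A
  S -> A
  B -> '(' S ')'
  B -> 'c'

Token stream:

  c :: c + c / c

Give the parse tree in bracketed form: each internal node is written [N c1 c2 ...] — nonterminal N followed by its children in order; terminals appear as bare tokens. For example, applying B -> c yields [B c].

[S [S [S [A [B c]]] :: [A [A [B c]] + [B c]]] / [A [B c]]]

S
S / A
S :: A / A
A :: A / A
B :: A / A
c :: A / A
c :: A + B / A
c :: B + B / A
c :: c + B / A
c :: c + c / A
c :: c + c / B
c :: c + c / c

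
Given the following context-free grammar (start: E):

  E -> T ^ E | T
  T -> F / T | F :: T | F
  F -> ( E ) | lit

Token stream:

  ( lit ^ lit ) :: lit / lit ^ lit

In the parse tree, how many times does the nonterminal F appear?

6

[E [T [F ( [E [T [F lit]] ^ [E [T [F lit]]]] )] :: [T [F lit] / [T [F lit]]]] ^ [E [T [F lit]]]]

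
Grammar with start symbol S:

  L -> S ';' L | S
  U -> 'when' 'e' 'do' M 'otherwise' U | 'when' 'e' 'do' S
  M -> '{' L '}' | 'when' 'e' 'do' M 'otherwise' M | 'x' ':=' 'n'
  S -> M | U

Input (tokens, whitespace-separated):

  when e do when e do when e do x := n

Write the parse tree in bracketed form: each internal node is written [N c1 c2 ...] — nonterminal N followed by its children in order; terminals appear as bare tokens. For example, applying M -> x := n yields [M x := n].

S
U
when e do S
when e do U
when e do when e do S
when e do when e do U
when e do when e do when e do S
when e do when e do when e do M
when e do when e do when e do x := n

[S [U when e do [S [U when e do [S [U when e do [S [M x := n]]]]]]]]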